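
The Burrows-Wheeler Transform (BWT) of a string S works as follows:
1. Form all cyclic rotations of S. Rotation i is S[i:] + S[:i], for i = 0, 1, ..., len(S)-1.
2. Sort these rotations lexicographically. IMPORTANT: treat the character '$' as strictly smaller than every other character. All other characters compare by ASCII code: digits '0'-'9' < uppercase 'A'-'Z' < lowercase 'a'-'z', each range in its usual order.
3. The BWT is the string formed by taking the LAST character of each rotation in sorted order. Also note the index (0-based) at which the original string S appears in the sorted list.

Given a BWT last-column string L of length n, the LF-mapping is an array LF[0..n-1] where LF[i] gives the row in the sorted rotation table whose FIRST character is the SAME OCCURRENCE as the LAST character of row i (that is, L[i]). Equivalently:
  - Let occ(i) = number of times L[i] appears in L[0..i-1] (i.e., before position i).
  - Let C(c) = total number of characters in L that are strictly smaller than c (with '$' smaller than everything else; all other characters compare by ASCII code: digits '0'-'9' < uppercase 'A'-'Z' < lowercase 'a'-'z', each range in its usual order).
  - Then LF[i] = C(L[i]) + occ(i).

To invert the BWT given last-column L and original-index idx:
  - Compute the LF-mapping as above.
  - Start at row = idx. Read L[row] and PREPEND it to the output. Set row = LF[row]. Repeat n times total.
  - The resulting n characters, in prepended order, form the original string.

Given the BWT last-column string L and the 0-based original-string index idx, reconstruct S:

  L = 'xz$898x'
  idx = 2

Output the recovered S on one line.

Answer: 8xz89x$

Derivation:
LF mapping: 4 6 0 1 3 2 5
Walk LF starting at row 2, prepending L[row]:
  step 1: row=2, L[2]='$', prepend. Next row=LF[2]=0
  step 2: row=0, L[0]='x', prepend. Next row=LF[0]=4
  step 3: row=4, L[4]='9', prepend. Next row=LF[4]=3
  step 4: row=3, L[3]='8', prepend. Next row=LF[3]=1
  step 5: row=1, L[1]='z', prepend. Next row=LF[1]=6
  step 6: row=6, L[6]='x', prepend. Next row=LF[6]=5
  step 7: row=5, L[5]='8', prepend. Next row=LF[5]=2
Reversed output: 8xz89x$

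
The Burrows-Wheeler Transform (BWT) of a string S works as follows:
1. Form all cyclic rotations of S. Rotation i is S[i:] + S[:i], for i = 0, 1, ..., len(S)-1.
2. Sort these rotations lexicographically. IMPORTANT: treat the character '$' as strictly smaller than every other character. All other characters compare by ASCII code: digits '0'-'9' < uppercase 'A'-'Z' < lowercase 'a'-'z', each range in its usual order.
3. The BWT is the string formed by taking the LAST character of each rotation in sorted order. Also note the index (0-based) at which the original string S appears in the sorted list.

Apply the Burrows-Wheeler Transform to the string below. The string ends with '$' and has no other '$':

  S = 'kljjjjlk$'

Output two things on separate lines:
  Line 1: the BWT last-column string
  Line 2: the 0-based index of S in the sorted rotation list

Answer: kljjjl$kj
6

Derivation:
All 9 rotations (rotation i = S[i:]+S[:i]):
  rot[0] = kljjjjlk$
  rot[1] = ljjjjlk$k
  rot[2] = jjjjlk$kl
  rot[3] = jjjlk$klj
  rot[4] = jjlk$kljj
  rot[5] = jlk$kljjj
  rot[6] = lk$kljjjj
  rot[7] = k$kljjjjl
  rot[8] = $kljjjjlk
Sorted (with $ < everything):
  sorted[0] = $kljjjjlk  (last char: 'k')
  sorted[1] = jjjjlk$kl  (last char: 'l')
  sorted[2] = jjjlk$klj  (last char: 'j')
  sorted[3] = jjlk$kljj  (last char: 'j')
  sorted[4] = jlk$kljjj  (last char: 'j')
  sorted[5] = k$kljjjjl  (last char: 'l')
  sorted[6] = kljjjjlk$  (last char: '$')
  sorted[7] = ljjjjlk$k  (last char: 'k')
  sorted[8] = lk$kljjjj  (last char: 'j')
Last column: kljjjl$kj
Original string S is at sorted index 6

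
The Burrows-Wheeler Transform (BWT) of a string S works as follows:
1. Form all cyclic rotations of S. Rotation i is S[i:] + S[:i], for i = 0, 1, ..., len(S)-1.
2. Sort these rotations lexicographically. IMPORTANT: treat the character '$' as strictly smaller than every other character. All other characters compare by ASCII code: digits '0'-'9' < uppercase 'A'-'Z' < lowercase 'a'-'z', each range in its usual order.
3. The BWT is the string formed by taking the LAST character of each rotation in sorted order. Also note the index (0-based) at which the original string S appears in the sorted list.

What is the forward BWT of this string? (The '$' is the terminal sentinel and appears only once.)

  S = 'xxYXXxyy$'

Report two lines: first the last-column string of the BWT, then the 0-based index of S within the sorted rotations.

Answer: yYXxx$Xyx
5

Derivation:
All 9 rotations (rotation i = S[i:]+S[:i]):
  rot[0] = xxYXXxyy$
  rot[1] = xYXXxyy$x
  rot[2] = YXXxyy$xx
  rot[3] = XXxyy$xxY
  rot[4] = Xxyy$xxYX
  rot[5] = xyy$xxYXX
  rot[6] = yy$xxYXXx
  rot[7] = y$xxYXXxy
  rot[8] = $xxYXXxyy
Sorted (with $ < everything):
  sorted[0] = $xxYXXxyy  (last char: 'y')
  sorted[1] = XXxyy$xxY  (last char: 'Y')
  sorted[2] = Xxyy$xxYX  (last char: 'X')
  sorted[3] = YXXxyy$xx  (last char: 'x')
  sorted[4] = xYXXxyy$x  (last char: 'x')
  sorted[5] = xxYXXxyy$  (last char: '$')
  sorted[6] = xyy$xxYXX  (last char: 'X')
  sorted[7] = y$xxYXXxy  (last char: 'y')
  sorted[8] = yy$xxYXXx  (last char: 'x')
Last column: yYXxx$Xyx
Original string S is at sorted index 5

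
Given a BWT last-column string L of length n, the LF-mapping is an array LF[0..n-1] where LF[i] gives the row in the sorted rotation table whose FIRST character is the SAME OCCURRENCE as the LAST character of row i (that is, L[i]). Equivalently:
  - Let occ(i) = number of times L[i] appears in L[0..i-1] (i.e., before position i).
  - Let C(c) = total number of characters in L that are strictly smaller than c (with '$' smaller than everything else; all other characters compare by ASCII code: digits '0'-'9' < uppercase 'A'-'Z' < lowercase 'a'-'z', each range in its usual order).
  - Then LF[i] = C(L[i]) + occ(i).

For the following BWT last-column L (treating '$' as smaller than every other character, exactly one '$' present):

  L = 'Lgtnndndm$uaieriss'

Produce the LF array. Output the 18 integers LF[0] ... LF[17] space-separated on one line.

Char counts: '$':1, 'L':1, 'a':1, 'd':2, 'e':1, 'g':1, 'i':2, 'm':1, 'n':3, 'r':1, 's':2, 't':1, 'u':1
C (first-col start): C('$')=0, C('L')=1, C('a')=2, C('d')=3, C('e')=5, C('g')=6, C('i')=7, C('m')=9, C('n')=10, C('r')=13, C('s')=14, C('t')=16, C('u')=17
L[0]='L': occ=0, LF[0]=C('L')+0=1+0=1
L[1]='g': occ=0, LF[1]=C('g')+0=6+0=6
L[2]='t': occ=0, LF[2]=C('t')+0=16+0=16
L[3]='n': occ=0, LF[3]=C('n')+0=10+0=10
L[4]='n': occ=1, LF[4]=C('n')+1=10+1=11
L[5]='d': occ=0, LF[5]=C('d')+0=3+0=3
L[6]='n': occ=2, LF[6]=C('n')+2=10+2=12
L[7]='d': occ=1, LF[7]=C('d')+1=3+1=4
L[8]='m': occ=0, LF[8]=C('m')+0=9+0=9
L[9]='$': occ=0, LF[9]=C('$')+0=0+0=0
L[10]='u': occ=0, LF[10]=C('u')+0=17+0=17
L[11]='a': occ=0, LF[11]=C('a')+0=2+0=2
L[12]='i': occ=0, LF[12]=C('i')+0=7+0=7
L[13]='e': occ=0, LF[13]=C('e')+0=5+0=5
L[14]='r': occ=0, LF[14]=C('r')+0=13+0=13
L[15]='i': occ=1, LF[15]=C('i')+1=7+1=8
L[16]='s': occ=0, LF[16]=C('s')+0=14+0=14
L[17]='s': occ=1, LF[17]=C('s')+1=14+1=15

Answer: 1 6 16 10 11 3 12 4 9 0 17 2 7 5 13 8 14 15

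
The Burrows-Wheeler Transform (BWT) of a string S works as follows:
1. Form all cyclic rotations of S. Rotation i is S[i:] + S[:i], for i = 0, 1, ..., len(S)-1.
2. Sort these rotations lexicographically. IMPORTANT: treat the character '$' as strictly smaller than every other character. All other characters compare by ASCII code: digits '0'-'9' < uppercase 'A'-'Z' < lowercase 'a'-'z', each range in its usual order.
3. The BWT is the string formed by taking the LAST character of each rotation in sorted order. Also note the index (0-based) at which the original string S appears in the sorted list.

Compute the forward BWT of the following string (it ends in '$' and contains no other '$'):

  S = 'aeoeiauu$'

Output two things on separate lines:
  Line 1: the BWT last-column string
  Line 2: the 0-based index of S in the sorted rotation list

Answer: u$ioaeeua
1

Derivation:
All 9 rotations (rotation i = S[i:]+S[:i]):
  rot[0] = aeoeiauu$
  rot[1] = eoeiauu$a
  rot[2] = oeiauu$ae
  rot[3] = eiauu$aeo
  rot[4] = iauu$aeoe
  rot[5] = auu$aeoei
  rot[6] = uu$aeoeia
  rot[7] = u$aeoeiau
  rot[8] = $aeoeiauu
Sorted (with $ < everything):
  sorted[0] = $aeoeiauu  (last char: 'u')
  sorted[1] = aeoeiauu$  (last char: '$')
  sorted[2] = auu$aeoei  (last char: 'i')
  sorted[3] = eiauu$aeo  (last char: 'o')
  sorted[4] = eoeiauu$a  (last char: 'a')
  sorted[5] = iauu$aeoe  (last char: 'e')
  sorted[6] = oeiauu$ae  (last char: 'e')
  sorted[7] = u$aeoeiau  (last char: 'u')
  sorted[8] = uu$aeoeia  (last char: 'a')
Last column: u$ioaeeua
Original string S is at sorted index 1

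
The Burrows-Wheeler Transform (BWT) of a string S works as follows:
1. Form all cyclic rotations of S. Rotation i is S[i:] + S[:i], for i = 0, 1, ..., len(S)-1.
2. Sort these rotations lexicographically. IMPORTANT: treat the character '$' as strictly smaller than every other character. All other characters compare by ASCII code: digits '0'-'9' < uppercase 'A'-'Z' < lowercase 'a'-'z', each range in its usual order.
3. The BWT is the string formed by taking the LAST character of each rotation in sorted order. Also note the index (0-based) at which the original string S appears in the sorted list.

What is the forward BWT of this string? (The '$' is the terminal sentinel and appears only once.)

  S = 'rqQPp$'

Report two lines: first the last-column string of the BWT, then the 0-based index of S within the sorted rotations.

All 6 rotations (rotation i = S[i:]+S[:i]):
  rot[0] = rqQPp$
  rot[1] = qQPp$r
  rot[2] = QPp$rq
  rot[3] = Pp$rqQ
  rot[4] = p$rqQP
  rot[5] = $rqQPp
Sorted (with $ < everything):
  sorted[0] = $rqQPp  (last char: 'p')
  sorted[1] = Pp$rqQ  (last char: 'Q')
  sorted[2] = QPp$rq  (last char: 'q')
  sorted[3] = p$rqQP  (last char: 'P')
  sorted[4] = qQPp$r  (last char: 'r')
  sorted[5] = rqQPp$  (last char: '$')
Last column: pQqPr$
Original string S is at sorted index 5

Answer: pQqPr$
5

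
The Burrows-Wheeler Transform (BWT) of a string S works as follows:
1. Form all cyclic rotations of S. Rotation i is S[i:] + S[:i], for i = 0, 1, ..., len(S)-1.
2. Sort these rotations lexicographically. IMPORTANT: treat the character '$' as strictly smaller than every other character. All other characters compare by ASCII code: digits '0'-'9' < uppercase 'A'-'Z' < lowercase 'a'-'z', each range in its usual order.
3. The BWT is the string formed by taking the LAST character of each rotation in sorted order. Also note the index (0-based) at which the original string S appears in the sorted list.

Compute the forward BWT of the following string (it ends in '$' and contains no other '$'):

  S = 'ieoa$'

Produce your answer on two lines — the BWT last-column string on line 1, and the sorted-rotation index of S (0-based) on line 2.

Answer: aoi$e
3

Derivation:
All 5 rotations (rotation i = S[i:]+S[:i]):
  rot[0] = ieoa$
  rot[1] = eoa$i
  rot[2] = oa$ie
  rot[3] = a$ieo
  rot[4] = $ieoa
Sorted (with $ < everything):
  sorted[0] = $ieoa  (last char: 'a')
  sorted[1] = a$ieo  (last char: 'o')
  sorted[2] = eoa$i  (last char: 'i')
  sorted[3] = ieoa$  (last char: '$')
  sorted[4] = oa$ie  (last char: 'e')
Last column: aoi$e
Original string S is at sorted index 3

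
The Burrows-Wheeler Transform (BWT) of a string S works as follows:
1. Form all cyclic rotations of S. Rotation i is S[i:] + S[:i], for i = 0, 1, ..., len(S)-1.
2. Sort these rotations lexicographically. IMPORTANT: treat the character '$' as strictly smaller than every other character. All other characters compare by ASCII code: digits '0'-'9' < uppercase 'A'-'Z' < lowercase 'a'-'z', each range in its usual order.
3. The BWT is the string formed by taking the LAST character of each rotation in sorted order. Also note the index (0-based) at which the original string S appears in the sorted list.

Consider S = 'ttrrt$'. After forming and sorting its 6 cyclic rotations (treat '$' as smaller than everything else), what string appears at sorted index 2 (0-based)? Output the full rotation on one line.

All 6 rotations (rotation i = S[i:]+S[:i]):
  rot[0] = ttrrt$
  rot[1] = trrt$t
  rot[2] = rrt$tt
  rot[3] = rt$ttr
  rot[4] = t$ttrr
  rot[5] = $ttrrt
Sorted (with $ < everything):
  sorted[0] = $ttrrt
  sorted[1] = rrt$tt
  sorted[2] = rt$ttr
  sorted[3] = t$ttrr
  sorted[4] = trrt$t
  sorted[5] = ttrrt$
sorted[2] = rt$ttr

Answer: rt$ttr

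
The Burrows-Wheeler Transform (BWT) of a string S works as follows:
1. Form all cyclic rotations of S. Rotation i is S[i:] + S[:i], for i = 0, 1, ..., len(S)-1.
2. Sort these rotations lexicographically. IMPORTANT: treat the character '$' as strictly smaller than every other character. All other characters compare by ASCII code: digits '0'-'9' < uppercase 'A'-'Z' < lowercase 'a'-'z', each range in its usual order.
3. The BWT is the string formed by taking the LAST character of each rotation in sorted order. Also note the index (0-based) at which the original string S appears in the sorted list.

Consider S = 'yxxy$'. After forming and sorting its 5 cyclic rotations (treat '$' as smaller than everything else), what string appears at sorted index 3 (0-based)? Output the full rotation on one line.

Answer: y$yxx

Derivation:
All 5 rotations (rotation i = S[i:]+S[:i]):
  rot[0] = yxxy$
  rot[1] = xxy$y
  rot[2] = xy$yx
  rot[3] = y$yxx
  rot[4] = $yxxy
Sorted (with $ < everything):
  sorted[0] = $yxxy
  sorted[1] = xxy$y
  sorted[2] = xy$yx
  sorted[3] = y$yxx
  sorted[4] = yxxy$
sorted[3] = y$yxx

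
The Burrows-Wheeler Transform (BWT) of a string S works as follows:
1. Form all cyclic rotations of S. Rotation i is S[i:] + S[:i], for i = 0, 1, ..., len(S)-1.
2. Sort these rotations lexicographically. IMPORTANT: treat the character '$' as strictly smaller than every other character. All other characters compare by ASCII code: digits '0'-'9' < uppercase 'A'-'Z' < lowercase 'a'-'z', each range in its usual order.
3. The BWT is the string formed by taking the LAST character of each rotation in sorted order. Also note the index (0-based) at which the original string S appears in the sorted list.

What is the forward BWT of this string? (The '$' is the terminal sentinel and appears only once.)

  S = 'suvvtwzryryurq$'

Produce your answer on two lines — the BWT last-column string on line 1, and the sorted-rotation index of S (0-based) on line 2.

All 15 rotations (rotation i = S[i:]+S[:i]):
  rot[0] = suvvtwzryryurq$
  rot[1] = uvvtwzryryurq$s
  rot[2] = vvtwzryryurq$su
  rot[3] = vtwzryryurq$suv
  rot[4] = twzryryurq$suvv
  rot[5] = wzryryurq$suvvt
  rot[6] = zryryurq$suvvtw
  rot[7] = ryryurq$suvvtwz
  rot[8] = yryurq$suvvtwzr
  rot[9] = ryurq$suvvtwzry
  rot[10] = yurq$suvvtwzryr
  rot[11] = urq$suvvtwzryry
  rot[12] = rq$suvvtwzryryu
  rot[13] = q$suvvtwzryryur
  rot[14] = $suvvtwzryryurq
Sorted (with $ < everything):
  sorted[0] = $suvvtwzryryurq  (last char: 'q')
  sorted[1] = q$suvvtwzryryur  (last char: 'r')
  sorted[2] = rq$suvvtwzryryu  (last char: 'u')
  sorted[3] = ryryurq$suvvtwz  (last char: 'z')
  sorted[4] = ryurq$suvvtwzry  (last char: 'y')
  sorted[5] = suvvtwzryryurq$  (last char: '$')
  sorted[6] = twzryryurq$suvv  (last char: 'v')
  sorted[7] = urq$suvvtwzryry  (last char: 'y')
  sorted[8] = uvvtwzryryurq$s  (last char: 's')
  sorted[9] = vtwzryryurq$suv  (last char: 'v')
  sorted[10] = vvtwzryryurq$su  (last char: 'u')
  sorted[11] = wzryryurq$suvvt  (last char: 't')
  sorted[12] = yryurq$suvvtwzr  (last char: 'r')
  sorted[13] = yurq$suvvtwzryr  (last char: 'r')
  sorted[14] = zryryurq$suvvtw  (last char: 'w')
Last column: qruzy$vysvutrrw
Original string S is at sorted index 5

Answer: qruzy$vysvutrrw
5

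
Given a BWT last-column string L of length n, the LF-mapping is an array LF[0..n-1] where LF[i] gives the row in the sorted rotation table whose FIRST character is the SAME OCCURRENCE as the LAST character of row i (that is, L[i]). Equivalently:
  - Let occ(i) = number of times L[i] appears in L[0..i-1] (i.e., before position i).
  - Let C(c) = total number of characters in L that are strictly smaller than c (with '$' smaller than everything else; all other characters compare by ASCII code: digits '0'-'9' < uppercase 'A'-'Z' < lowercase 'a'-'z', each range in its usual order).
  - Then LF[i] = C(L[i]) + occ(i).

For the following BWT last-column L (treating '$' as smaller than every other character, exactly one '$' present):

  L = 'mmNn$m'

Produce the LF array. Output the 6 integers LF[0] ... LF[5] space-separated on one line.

Char counts: '$':1, 'N':1, 'm':3, 'n':1
C (first-col start): C('$')=0, C('N')=1, C('m')=2, C('n')=5
L[0]='m': occ=0, LF[0]=C('m')+0=2+0=2
L[1]='m': occ=1, LF[1]=C('m')+1=2+1=3
L[2]='N': occ=0, LF[2]=C('N')+0=1+0=1
L[3]='n': occ=0, LF[3]=C('n')+0=5+0=5
L[4]='$': occ=0, LF[4]=C('$')+0=0+0=0
L[5]='m': occ=2, LF[5]=C('m')+2=2+2=4

Answer: 2 3 1 5 0 4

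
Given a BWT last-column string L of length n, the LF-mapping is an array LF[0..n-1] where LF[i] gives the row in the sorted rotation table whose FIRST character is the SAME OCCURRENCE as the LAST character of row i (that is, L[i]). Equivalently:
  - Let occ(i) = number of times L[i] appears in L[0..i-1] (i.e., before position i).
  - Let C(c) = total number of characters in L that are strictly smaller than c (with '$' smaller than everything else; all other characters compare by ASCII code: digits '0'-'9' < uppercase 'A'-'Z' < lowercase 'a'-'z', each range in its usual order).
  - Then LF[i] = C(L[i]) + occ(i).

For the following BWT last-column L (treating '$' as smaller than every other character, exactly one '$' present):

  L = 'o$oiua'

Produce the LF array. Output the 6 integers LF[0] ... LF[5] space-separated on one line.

Answer: 3 0 4 2 5 1

Derivation:
Char counts: '$':1, 'a':1, 'i':1, 'o':2, 'u':1
C (first-col start): C('$')=0, C('a')=1, C('i')=2, C('o')=3, C('u')=5
L[0]='o': occ=0, LF[0]=C('o')+0=3+0=3
L[1]='$': occ=0, LF[1]=C('$')+0=0+0=0
L[2]='o': occ=1, LF[2]=C('o')+1=3+1=4
L[3]='i': occ=0, LF[3]=C('i')+0=2+0=2
L[4]='u': occ=0, LF[4]=C('u')+0=5+0=5
L[5]='a': occ=0, LF[5]=C('a')+0=1+0=1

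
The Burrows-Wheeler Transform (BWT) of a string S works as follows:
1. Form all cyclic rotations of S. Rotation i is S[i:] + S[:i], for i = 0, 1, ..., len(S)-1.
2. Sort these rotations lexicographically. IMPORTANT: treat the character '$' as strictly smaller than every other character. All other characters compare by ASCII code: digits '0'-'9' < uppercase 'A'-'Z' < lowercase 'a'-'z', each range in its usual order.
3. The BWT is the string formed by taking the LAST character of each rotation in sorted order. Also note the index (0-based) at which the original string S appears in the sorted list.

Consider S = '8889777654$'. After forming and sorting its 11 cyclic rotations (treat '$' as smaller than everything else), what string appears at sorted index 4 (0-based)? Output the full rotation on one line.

Answer: 7654$888977

Derivation:
All 11 rotations (rotation i = S[i:]+S[:i]):
  rot[0] = 8889777654$
  rot[1] = 889777654$8
  rot[2] = 89777654$88
  rot[3] = 9777654$888
  rot[4] = 777654$8889
  rot[5] = 77654$88897
  rot[6] = 7654$888977
  rot[7] = 654$8889777
  rot[8] = 54$88897776
  rot[9] = 4$888977765
  rot[10] = $8889777654
Sorted (with $ < everything):
  sorted[0] = $8889777654
  sorted[1] = 4$888977765
  sorted[2] = 54$88897776
  sorted[3] = 654$8889777
  sorted[4] = 7654$888977
  sorted[5] = 77654$88897
  sorted[6] = 777654$8889
  sorted[7] = 8889777654$
  sorted[8] = 889777654$8
  sorted[9] = 89777654$88
  sorted[10] = 9777654$888
sorted[4] = 7654$888977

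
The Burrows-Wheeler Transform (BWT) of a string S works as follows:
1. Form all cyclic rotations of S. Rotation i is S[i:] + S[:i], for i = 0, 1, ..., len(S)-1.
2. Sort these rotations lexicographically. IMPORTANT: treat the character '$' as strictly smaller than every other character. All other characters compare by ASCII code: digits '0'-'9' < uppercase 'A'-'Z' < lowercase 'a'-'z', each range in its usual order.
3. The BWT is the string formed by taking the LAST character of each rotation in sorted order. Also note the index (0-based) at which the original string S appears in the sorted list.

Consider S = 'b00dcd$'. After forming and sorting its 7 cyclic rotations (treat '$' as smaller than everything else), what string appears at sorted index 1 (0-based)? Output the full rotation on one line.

All 7 rotations (rotation i = S[i:]+S[:i]):
  rot[0] = b00dcd$
  rot[1] = 00dcd$b
  rot[2] = 0dcd$b0
  rot[3] = dcd$b00
  rot[4] = cd$b00d
  rot[5] = d$b00dc
  rot[6] = $b00dcd
Sorted (with $ < everything):
  sorted[0] = $b00dcd
  sorted[1] = 00dcd$b
  sorted[2] = 0dcd$b0
  sorted[3] = b00dcd$
  sorted[4] = cd$b00d
  sorted[5] = d$b00dc
  sorted[6] = dcd$b00
sorted[1] = 00dcd$b

Answer: 00dcd$b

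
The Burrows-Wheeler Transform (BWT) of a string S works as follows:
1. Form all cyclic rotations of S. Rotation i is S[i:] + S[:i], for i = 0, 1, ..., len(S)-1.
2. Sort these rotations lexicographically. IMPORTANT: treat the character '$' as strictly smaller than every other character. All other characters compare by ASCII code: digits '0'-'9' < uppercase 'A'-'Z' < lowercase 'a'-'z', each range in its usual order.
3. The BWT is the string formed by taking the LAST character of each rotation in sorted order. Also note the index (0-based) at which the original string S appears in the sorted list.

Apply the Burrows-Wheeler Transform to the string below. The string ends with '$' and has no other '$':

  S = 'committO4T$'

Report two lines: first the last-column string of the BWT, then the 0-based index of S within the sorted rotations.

Answer: TOt4$mmocti
4

Derivation:
All 11 rotations (rotation i = S[i:]+S[:i]):
  rot[0] = committO4T$
  rot[1] = ommittO4T$c
  rot[2] = mmittO4T$co
  rot[3] = mittO4T$com
  rot[4] = ittO4T$comm
  rot[5] = ttO4T$commi
  rot[6] = tO4T$commit
  rot[7] = O4T$committ
  rot[8] = 4T$committO
  rot[9] = T$committO4
  rot[10] = $committO4T
Sorted (with $ < everything):
  sorted[0] = $committO4T  (last char: 'T')
  sorted[1] = 4T$committO  (last char: 'O')
  sorted[2] = O4T$committ  (last char: 't')
  sorted[3] = T$committO4  (last char: '4')
  sorted[4] = committO4T$  (last char: '$')
  sorted[5] = ittO4T$comm  (last char: 'm')
  sorted[6] = mittO4T$com  (last char: 'm')
  sorted[7] = mmittO4T$co  (last char: 'o')
  sorted[8] = ommittO4T$c  (last char: 'c')
  sorted[9] = tO4T$commit  (last char: 't')
  sorted[10] = ttO4T$commi  (last char: 'i')
Last column: TOt4$mmocti
Original string S is at sorted index 4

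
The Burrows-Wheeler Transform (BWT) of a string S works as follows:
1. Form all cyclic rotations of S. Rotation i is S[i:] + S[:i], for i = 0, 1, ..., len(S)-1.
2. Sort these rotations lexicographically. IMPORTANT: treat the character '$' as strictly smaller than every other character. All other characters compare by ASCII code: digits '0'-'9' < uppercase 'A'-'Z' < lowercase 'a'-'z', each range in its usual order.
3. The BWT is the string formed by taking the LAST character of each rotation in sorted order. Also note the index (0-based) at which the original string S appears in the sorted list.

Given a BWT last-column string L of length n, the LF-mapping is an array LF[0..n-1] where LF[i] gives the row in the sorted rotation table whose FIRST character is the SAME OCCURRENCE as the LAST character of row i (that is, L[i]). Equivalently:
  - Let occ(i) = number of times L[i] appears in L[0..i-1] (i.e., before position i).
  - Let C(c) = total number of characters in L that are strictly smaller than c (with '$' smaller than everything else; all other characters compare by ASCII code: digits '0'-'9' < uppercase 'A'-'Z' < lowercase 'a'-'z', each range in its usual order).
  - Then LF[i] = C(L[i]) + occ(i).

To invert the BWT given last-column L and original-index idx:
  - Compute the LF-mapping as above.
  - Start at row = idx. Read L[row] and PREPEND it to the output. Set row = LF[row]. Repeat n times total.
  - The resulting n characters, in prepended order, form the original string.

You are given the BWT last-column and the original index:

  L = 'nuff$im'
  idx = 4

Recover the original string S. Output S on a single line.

Answer: muffin$

Derivation:
LF mapping: 5 6 1 2 0 3 4
Walk LF starting at row 4, prepending L[row]:
  step 1: row=4, L[4]='$', prepend. Next row=LF[4]=0
  step 2: row=0, L[0]='n', prepend. Next row=LF[0]=5
  step 3: row=5, L[5]='i', prepend. Next row=LF[5]=3
  step 4: row=3, L[3]='f', prepend. Next row=LF[3]=2
  step 5: row=2, L[2]='f', prepend. Next row=LF[2]=1
  step 6: row=1, L[1]='u', prepend. Next row=LF[1]=6
  step 7: row=6, L[6]='m', prepend. Next row=LF[6]=4
Reversed output: muffin$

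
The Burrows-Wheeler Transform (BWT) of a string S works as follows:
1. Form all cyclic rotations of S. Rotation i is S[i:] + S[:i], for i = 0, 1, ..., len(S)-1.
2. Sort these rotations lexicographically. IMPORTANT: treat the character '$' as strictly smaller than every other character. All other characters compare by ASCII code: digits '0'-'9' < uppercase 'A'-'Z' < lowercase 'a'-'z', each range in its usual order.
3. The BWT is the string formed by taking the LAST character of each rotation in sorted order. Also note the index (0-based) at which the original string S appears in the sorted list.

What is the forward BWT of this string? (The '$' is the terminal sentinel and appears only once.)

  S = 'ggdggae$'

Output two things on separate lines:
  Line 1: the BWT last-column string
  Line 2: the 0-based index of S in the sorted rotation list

Answer: eggaggd$
7

Derivation:
All 8 rotations (rotation i = S[i:]+S[:i]):
  rot[0] = ggdggae$
  rot[1] = gdggae$g
  rot[2] = dggae$gg
  rot[3] = ggae$ggd
  rot[4] = gae$ggdg
  rot[5] = ae$ggdgg
  rot[6] = e$ggdgga
  rot[7] = $ggdggae
Sorted (with $ < everything):
  sorted[0] = $ggdggae  (last char: 'e')
  sorted[1] = ae$ggdgg  (last char: 'g')
  sorted[2] = dggae$gg  (last char: 'g')
  sorted[3] = e$ggdgga  (last char: 'a')
  sorted[4] = gae$ggdg  (last char: 'g')
  sorted[5] = gdggae$g  (last char: 'g')
  sorted[6] = ggae$ggd  (last char: 'd')
  sorted[7] = ggdggae$  (last char: '$')
Last column: eggaggd$
Original string S is at sorted index 7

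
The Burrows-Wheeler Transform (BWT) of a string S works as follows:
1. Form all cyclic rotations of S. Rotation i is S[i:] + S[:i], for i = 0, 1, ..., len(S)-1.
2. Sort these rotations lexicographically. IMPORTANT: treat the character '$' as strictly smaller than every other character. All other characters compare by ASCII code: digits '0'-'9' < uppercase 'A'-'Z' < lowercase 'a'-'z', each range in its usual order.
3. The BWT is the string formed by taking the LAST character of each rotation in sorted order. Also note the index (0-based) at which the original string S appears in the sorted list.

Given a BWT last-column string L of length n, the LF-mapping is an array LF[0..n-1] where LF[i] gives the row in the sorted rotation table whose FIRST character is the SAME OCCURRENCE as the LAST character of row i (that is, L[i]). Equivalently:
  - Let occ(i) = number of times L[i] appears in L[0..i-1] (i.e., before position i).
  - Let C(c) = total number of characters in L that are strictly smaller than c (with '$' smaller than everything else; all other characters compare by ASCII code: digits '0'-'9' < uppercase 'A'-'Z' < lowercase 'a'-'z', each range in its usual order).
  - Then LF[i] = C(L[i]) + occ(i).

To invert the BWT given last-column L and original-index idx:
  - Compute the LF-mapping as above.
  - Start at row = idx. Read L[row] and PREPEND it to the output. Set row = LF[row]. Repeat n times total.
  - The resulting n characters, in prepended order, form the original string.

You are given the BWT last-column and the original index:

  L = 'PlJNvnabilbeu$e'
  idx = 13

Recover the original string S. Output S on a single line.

Answer: unbelievablJNP$

Derivation:
LF mapping: 3 10 1 2 14 12 4 5 9 11 6 7 13 0 8
Walk LF starting at row 13, prepending L[row]:
  step 1: row=13, L[13]='$', prepend. Next row=LF[13]=0
  step 2: row=0, L[0]='P', prepend. Next row=LF[0]=3
  step 3: row=3, L[3]='N', prepend. Next row=LF[3]=2
  step 4: row=2, L[2]='J', prepend. Next row=LF[2]=1
  step 5: row=1, L[1]='l', prepend. Next row=LF[1]=10
  step 6: row=10, L[10]='b', prepend. Next row=LF[10]=6
  step 7: row=6, L[6]='a', prepend. Next row=LF[6]=4
  step 8: row=4, L[4]='v', prepend. Next row=LF[4]=14
  step 9: row=14, L[14]='e', prepend. Next row=LF[14]=8
  step 10: row=8, L[8]='i', prepend. Next row=LF[8]=9
  step 11: row=9, L[9]='l', prepend. Next row=LF[9]=11
  step 12: row=11, L[11]='e', prepend. Next row=LF[11]=7
  step 13: row=7, L[7]='b', prepend. Next row=LF[7]=5
  step 14: row=5, L[5]='n', prepend. Next row=LF[5]=12
  step 15: row=12, L[12]='u', prepend. Next row=LF[12]=13
Reversed output: unbelievablJNP$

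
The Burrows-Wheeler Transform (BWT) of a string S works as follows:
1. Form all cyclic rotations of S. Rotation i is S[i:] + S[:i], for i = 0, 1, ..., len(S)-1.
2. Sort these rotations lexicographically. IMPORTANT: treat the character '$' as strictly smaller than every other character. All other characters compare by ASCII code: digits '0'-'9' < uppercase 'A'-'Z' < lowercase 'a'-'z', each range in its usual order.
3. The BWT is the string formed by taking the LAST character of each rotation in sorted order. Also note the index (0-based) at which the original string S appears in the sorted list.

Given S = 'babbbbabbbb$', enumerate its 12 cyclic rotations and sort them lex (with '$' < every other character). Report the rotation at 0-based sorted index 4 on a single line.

All 12 rotations (rotation i = S[i:]+S[:i]):
  rot[0] = babbbbabbbb$
  rot[1] = abbbbabbbb$b
  rot[2] = bbbbabbbb$ba
  rot[3] = bbbabbbb$bab
  rot[4] = bbabbbb$babb
  rot[5] = babbbb$babbb
  rot[6] = abbbb$babbbb
  rot[7] = bbbb$babbbba
  rot[8] = bbb$babbbbab
  rot[9] = bb$babbbbabb
  rot[10] = b$babbbbabbb
  rot[11] = $babbbbabbbb
Sorted (with $ < everything):
  sorted[0] = $babbbbabbbb
  sorted[1] = abbbb$babbbb
  sorted[2] = abbbbabbbb$b
  sorted[3] = b$babbbbabbb
  sorted[4] = babbbb$babbb
  sorted[5] = babbbbabbbb$
  sorted[6] = bb$babbbbabb
  sorted[7] = bbabbbb$babb
  sorted[8] = bbb$babbbbab
  sorted[9] = bbbabbbb$bab
  sorted[10] = bbbb$babbbba
  sorted[11] = bbbbabbbb$ba
sorted[4] = babbbb$babbb

Answer: babbbb$babbb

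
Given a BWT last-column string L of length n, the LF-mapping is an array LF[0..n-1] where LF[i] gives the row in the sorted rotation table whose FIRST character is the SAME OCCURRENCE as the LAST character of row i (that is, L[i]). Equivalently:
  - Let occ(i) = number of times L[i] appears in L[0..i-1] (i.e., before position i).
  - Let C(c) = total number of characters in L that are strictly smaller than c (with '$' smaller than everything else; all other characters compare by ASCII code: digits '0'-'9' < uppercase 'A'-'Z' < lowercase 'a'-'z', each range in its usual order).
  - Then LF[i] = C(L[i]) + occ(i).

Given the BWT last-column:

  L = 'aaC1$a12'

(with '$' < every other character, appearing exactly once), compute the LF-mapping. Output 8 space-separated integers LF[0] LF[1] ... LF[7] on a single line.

Char counts: '$':1, '1':2, '2':1, 'C':1, 'a':3
C (first-col start): C('$')=0, C('1')=1, C('2')=3, C('C')=4, C('a')=5
L[0]='a': occ=0, LF[0]=C('a')+0=5+0=5
L[1]='a': occ=1, LF[1]=C('a')+1=5+1=6
L[2]='C': occ=0, LF[2]=C('C')+0=4+0=4
L[3]='1': occ=0, LF[3]=C('1')+0=1+0=1
L[4]='$': occ=0, LF[4]=C('$')+0=0+0=0
L[5]='a': occ=2, LF[5]=C('a')+2=5+2=7
L[6]='1': occ=1, LF[6]=C('1')+1=1+1=2
L[7]='2': occ=0, LF[7]=C('2')+0=3+0=3

Answer: 5 6 4 1 0 7 2 3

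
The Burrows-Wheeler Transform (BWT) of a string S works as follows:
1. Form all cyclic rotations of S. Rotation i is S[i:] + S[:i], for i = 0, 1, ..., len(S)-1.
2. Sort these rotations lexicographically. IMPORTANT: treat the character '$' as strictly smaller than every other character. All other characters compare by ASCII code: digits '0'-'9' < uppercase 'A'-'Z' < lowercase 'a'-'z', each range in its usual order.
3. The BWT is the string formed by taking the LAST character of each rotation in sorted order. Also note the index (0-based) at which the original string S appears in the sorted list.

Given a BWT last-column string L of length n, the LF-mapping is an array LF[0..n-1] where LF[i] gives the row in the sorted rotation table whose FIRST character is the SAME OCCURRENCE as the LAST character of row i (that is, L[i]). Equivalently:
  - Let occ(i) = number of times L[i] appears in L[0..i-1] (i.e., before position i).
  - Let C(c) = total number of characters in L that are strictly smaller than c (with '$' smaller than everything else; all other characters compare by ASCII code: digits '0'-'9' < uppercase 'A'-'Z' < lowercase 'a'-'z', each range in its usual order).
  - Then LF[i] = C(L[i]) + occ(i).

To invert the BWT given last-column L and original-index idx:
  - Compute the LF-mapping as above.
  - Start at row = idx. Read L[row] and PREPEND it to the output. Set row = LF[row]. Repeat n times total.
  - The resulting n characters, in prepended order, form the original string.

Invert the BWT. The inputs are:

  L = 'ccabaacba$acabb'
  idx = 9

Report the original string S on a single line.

Answer: bcacaaabbaabcc$

Derivation:
LF mapping: 11 12 1 7 2 3 13 8 4 0 5 14 6 9 10
Walk LF starting at row 9, prepending L[row]:
  step 1: row=9, L[9]='$', prepend. Next row=LF[9]=0
  step 2: row=0, L[0]='c', prepend. Next row=LF[0]=11
  step 3: row=11, L[11]='c', prepend. Next row=LF[11]=14
  step 4: row=14, L[14]='b', prepend. Next row=LF[14]=10
  step 5: row=10, L[10]='a', prepend. Next row=LF[10]=5
  step 6: row=5, L[5]='a', prepend. Next row=LF[5]=3
  step 7: row=3, L[3]='b', prepend. Next row=LF[3]=7
  step 8: row=7, L[7]='b', prepend. Next row=LF[7]=8
  step 9: row=8, L[8]='a', prepend. Next row=LF[8]=4
  step 10: row=4, L[4]='a', prepend. Next row=LF[4]=2
  step 11: row=2, L[2]='a', prepend. Next row=LF[2]=1
  step 12: row=1, L[1]='c', prepend. Next row=LF[1]=12
  step 13: row=12, L[12]='a', prepend. Next row=LF[12]=6
  step 14: row=6, L[6]='c', prepend. Next row=LF[6]=13
  step 15: row=13, L[13]='b', prepend. Next row=LF[13]=9
Reversed output: bcacaaabbaabcc$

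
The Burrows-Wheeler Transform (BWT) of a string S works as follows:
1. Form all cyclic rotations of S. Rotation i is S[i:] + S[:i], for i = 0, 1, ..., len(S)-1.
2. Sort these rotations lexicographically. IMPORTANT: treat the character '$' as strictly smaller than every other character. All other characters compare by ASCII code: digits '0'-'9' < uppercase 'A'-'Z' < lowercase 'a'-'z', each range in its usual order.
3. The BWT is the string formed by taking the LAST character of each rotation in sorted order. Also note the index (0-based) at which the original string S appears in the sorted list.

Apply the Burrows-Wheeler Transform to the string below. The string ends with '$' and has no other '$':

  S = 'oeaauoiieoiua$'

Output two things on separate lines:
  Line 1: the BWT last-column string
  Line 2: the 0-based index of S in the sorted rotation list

All 14 rotations (rotation i = S[i:]+S[:i]):
  rot[0] = oeaauoiieoiua$
  rot[1] = eaauoiieoiua$o
  rot[2] = aauoiieoiua$oe
  rot[3] = auoiieoiua$oea
  rot[4] = uoiieoiua$oeaa
  rot[5] = oiieoiua$oeaau
  rot[6] = iieoiua$oeaauo
  rot[7] = ieoiua$oeaauoi
  rot[8] = eoiua$oeaauoii
  rot[9] = oiua$oeaauoiie
  rot[10] = iua$oeaauoiieo
  rot[11] = ua$oeaauoiieoi
  rot[12] = a$oeaauoiieoiu
  rot[13] = $oeaauoiieoiua
Sorted (with $ < everything):
  sorted[0] = $oeaauoiieoiua  (last char: 'a')
  sorted[1] = a$oeaauoiieoiu  (last char: 'u')
  sorted[2] = aauoiieoiua$oe  (last char: 'e')
  sorted[3] = auoiieoiua$oea  (last char: 'a')
  sorted[4] = eaauoiieoiua$o  (last char: 'o')
  sorted[5] = eoiua$oeaauoii  (last char: 'i')
  sorted[6] = ieoiua$oeaauoi  (last char: 'i')
  sorted[7] = iieoiua$oeaauo  (last char: 'o')
  sorted[8] = iua$oeaauoiieo  (last char: 'o')
  sorted[9] = oeaauoiieoiua$  (last char: '$')
  sorted[10] = oiieoiua$oeaau  (last char: 'u')
  sorted[11] = oiua$oeaauoiie  (last char: 'e')
  sorted[12] = ua$oeaauoiieoi  (last char: 'i')
  sorted[13] = uoiieoiua$oeaa  (last char: 'a')
Last column: aueaoiioo$ueia
Original string S is at sorted index 9

Answer: aueaoiioo$ueia
9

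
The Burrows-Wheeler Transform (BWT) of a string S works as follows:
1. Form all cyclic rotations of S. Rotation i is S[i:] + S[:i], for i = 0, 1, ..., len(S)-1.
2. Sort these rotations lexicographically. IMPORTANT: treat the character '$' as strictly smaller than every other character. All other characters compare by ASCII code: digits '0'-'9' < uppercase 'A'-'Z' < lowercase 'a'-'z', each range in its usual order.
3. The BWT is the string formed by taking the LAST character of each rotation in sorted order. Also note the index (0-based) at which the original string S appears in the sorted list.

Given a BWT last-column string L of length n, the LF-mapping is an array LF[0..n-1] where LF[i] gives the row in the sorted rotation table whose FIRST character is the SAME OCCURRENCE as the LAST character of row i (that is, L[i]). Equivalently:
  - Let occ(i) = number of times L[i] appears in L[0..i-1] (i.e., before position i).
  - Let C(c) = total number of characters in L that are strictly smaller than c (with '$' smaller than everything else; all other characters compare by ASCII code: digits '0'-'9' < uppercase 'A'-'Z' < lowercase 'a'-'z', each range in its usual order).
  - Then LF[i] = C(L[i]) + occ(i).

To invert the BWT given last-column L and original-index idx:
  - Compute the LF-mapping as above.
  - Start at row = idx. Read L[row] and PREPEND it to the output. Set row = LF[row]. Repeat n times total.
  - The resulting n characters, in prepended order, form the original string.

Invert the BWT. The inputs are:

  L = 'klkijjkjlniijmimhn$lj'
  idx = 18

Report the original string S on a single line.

Answer: mljjilhlnjkiijnmkjik$

Derivation:
LF mapping: 11 14 12 2 6 7 13 8 15 19 3 4 9 17 5 18 1 20 0 16 10
Walk LF starting at row 18, prepending L[row]:
  step 1: row=18, L[18]='$', prepend. Next row=LF[18]=0
  step 2: row=0, L[0]='k', prepend. Next row=LF[0]=11
  step 3: row=11, L[11]='i', prepend. Next row=LF[11]=4
  step 4: row=4, L[4]='j', prepend. Next row=LF[4]=6
  step 5: row=6, L[6]='k', prepend. Next row=LF[6]=13
  step 6: row=13, L[13]='m', prepend. Next row=LF[13]=17
  step 7: row=17, L[17]='n', prepend. Next row=LF[17]=20
  step 8: row=20, L[20]='j', prepend. Next row=LF[20]=10
  step 9: row=10, L[10]='i', prepend. Next row=LF[10]=3
  step 10: row=3, L[3]='i', prepend. Next row=LF[3]=2
  step 11: row=2, L[2]='k', prepend. Next row=LF[2]=12
  step 12: row=12, L[12]='j', prepend. Next row=LF[12]=9
  step 13: row=9, L[9]='n', prepend. Next row=LF[9]=19
  step 14: row=19, L[19]='l', prepend. Next row=LF[19]=16
  step 15: row=16, L[16]='h', prepend. Next row=LF[16]=1
  step 16: row=1, L[1]='l', prepend. Next row=LF[1]=14
  step 17: row=14, L[14]='i', prepend. Next row=LF[14]=5
  step 18: row=5, L[5]='j', prepend. Next row=LF[5]=7
  step 19: row=7, L[7]='j', prepend. Next row=LF[7]=8
  step 20: row=8, L[8]='l', prepend. Next row=LF[8]=15
  step 21: row=15, L[15]='m', prepend. Next row=LF[15]=18
Reversed output: mljjilhlnjkiijnmkjik$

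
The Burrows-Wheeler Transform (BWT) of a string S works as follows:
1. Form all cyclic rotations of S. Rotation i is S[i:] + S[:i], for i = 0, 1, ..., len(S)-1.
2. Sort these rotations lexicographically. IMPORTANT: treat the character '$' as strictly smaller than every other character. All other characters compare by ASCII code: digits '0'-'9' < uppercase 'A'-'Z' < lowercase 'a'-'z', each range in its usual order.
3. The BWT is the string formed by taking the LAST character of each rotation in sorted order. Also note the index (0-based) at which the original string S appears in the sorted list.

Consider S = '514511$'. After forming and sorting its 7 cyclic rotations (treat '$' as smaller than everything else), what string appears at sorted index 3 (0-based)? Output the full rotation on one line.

Answer: 14511$5

Derivation:
All 7 rotations (rotation i = S[i:]+S[:i]):
  rot[0] = 514511$
  rot[1] = 14511$5
  rot[2] = 4511$51
  rot[3] = 511$514
  rot[4] = 11$5145
  rot[5] = 1$51451
  rot[6] = $514511
Sorted (with $ < everything):
  sorted[0] = $514511
  sorted[1] = 1$51451
  sorted[2] = 11$5145
  sorted[3] = 14511$5
  sorted[4] = 4511$51
  sorted[5] = 511$514
  sorted[6] = 514511$
sorted[3] = 14511$5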